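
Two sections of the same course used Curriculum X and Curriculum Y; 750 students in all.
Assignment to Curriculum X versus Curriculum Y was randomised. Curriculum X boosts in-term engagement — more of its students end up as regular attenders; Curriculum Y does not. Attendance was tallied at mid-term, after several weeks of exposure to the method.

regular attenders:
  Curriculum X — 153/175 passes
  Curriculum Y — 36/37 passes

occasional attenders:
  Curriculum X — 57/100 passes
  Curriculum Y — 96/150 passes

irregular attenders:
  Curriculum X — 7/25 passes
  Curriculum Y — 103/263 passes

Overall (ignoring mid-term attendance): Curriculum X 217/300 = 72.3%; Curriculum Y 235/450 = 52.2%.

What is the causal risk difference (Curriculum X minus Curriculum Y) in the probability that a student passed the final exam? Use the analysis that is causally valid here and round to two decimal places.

Stratifying would compare teaching methods among students the teaching methods themselves sorted into mid-term attendance groups — a form of selection on an intermediate. The unconditioned pooled rates give the total causal effect.
The causal difference is the pooled difference: 0.723 − 0.522 = +0.201.

+0.20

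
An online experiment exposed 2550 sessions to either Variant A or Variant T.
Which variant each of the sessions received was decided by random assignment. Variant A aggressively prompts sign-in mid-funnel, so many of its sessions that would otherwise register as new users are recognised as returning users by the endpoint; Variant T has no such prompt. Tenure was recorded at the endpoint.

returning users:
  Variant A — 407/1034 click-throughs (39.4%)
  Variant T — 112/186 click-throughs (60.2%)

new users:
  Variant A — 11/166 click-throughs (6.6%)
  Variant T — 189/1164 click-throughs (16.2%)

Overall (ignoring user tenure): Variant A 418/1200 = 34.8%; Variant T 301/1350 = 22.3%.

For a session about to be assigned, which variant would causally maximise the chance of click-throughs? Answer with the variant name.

Because the variant influences user tenure, user tenure is a post-treatment mediator, not a confounder. Stratifying on it would bias the estimate; the causal effect is the crude pooled difference.
Pooled: Variant A 34.8% vs Variant T 22.3%; Variant A is higher overall.

Variant A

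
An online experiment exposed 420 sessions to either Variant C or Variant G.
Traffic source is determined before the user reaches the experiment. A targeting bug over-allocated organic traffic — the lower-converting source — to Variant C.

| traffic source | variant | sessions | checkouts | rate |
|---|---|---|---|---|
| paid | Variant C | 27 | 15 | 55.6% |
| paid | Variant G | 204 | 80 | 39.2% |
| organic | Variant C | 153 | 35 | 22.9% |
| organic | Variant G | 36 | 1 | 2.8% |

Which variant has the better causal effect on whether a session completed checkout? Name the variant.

Variant C

The stratified and pooled comparisons disagree (Variant C wins within each traffic source; Variant G wins overall), so the answer turns on the causal role of traffic source.
Since traffic source is a pre-existing factor (not a product of the variant) and it affects the outcome on its own, it is a confounder. The stratified rates, not the pooled rate, identify the causal effect.
Within each level — paid: 55.6% vs 39.2%; organic: 22.9% vs 2.8% — Variant C is higher every time.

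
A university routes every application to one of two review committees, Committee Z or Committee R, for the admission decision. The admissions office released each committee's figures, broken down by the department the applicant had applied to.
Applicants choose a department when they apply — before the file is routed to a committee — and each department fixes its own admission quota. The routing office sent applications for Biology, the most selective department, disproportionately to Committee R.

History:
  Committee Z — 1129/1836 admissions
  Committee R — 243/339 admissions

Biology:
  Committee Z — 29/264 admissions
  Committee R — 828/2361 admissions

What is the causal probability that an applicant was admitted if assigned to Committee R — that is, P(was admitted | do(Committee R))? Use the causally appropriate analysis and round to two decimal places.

0.52

Since department is a pre-existing factor (not a product of the review committee) and it affects the outcome on its own, it is a confounder. The stratified rates, not the pooled rate, identify the causal effect.
Standardising Committee R to the population department mix: 0.453·243/339 + 0.547·828/2361 = 0.517.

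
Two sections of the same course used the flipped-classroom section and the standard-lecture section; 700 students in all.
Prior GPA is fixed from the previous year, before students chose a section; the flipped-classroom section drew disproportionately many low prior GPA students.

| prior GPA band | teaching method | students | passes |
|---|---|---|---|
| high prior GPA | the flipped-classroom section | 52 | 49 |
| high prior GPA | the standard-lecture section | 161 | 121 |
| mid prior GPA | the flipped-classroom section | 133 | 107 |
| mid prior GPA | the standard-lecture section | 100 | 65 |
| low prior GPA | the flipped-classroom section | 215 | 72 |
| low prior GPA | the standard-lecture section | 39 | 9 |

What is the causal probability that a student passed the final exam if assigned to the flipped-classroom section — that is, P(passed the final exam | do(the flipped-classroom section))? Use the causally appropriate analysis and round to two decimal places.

Prior GPA band is set before the teaching method has any effect — it is not caused by the teaching method — and it independently drives the outcome. That makes it a confounder, so the causal comparison is within prior GPA band levels.
Standardising the flipped-classroom section to the population prior GPA band mix: 0.304·49/52 + 0.333·107/133 + 0.363·72/215 = 0.676.

0.68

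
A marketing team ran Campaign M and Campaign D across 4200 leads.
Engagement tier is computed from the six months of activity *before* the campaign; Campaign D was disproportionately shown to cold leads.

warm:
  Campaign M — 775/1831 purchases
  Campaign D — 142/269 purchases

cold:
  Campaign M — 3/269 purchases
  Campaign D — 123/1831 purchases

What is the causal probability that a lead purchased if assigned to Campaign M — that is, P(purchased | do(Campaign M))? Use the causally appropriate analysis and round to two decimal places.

The engagement tier-specific comparison favours Campaign D throughout, but the pooled figures favour Campaign M. The question is whether to condition on engagement tier.
The imbalance in engagement tier arose from how leads were allocated, not from anything the campaign did; and engagement tier independently affects the outcome. The pooled gap is confounded — condition on engagement tier.
Standardising Campaign M to the population engagement tier mix: 0.500·775/1831 + 0.500·3/269 = 0.217.

0.22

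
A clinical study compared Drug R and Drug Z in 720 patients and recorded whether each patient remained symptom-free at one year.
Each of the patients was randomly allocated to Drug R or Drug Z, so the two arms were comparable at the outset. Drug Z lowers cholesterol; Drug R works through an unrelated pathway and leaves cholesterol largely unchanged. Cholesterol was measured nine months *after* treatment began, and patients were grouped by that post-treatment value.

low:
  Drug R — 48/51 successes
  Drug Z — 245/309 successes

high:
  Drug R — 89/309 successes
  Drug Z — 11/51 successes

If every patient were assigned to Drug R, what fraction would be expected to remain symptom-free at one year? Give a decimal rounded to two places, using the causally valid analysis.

The stratified and pooled comparisons disagree (Drug R wins within each cholesterol; Drug Z wins overall), so the answer turns on the causal role of cholesterol.
Because the drug influences cholesterol, cholesterol is a post-treatment mediator, not a confounder. Stratifying on it would bias the estimate; the causal effect is the crude pooled difference.
So P(outcome | do(Drug R)) is just the pooled rate for Drug R: 137/360 = 0.381.

0.38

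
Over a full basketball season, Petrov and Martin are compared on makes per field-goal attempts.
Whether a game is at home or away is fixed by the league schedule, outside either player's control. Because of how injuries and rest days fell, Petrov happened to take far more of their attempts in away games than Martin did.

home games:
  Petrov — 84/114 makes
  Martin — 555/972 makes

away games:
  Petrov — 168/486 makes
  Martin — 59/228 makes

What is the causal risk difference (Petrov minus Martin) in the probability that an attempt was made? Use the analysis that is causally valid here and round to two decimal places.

+0.13

Game venue satisfies the back-door criterion: it is not a descendant of the player, and it blocks the spurious path from player to outcome. Adjusting for it (i.e., using the within-game venue rates) gives the causal effect.
Adjusting over the population distribution of game venue: 0.603·(0.737−0.571) + 0.397·(0.346−0.259) = +0.135.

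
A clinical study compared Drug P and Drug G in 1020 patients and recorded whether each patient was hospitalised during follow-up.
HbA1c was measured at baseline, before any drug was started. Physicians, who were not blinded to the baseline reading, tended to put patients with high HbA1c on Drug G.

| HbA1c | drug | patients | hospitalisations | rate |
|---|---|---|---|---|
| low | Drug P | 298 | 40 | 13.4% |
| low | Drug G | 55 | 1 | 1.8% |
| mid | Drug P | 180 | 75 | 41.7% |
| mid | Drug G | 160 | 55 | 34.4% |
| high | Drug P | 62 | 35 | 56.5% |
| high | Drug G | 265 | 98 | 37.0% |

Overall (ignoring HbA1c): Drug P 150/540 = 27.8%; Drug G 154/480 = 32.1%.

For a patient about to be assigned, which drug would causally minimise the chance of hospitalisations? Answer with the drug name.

The HbA1c-specific comparison favours Drug G throughout, but the pooled figures favour Drug P. The question is whether to condition on HbA1c.
Nothing the drug does changes HbA1c; the imbalance is an allocation artefact. With HbA1c also predicting the outcome, the pooled figure is confounded, and the within-stratum comparison is the causal one.
Within each level — low: 13.4% vs 1.8%; mid: 41.7% vs 34.4%; high: 56.5% vs 37.0% — Drug G is lower every time.

Drug G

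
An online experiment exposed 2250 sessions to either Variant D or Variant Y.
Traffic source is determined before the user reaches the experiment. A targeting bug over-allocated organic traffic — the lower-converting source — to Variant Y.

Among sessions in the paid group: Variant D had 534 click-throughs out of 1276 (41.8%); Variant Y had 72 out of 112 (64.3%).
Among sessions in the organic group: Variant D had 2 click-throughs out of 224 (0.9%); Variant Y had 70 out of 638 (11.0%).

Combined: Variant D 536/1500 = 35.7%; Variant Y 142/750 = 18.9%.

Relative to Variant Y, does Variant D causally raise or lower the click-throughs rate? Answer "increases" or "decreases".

Variant Y is higher inside every traffic source stratum but Variant D is higher in aggregate. Whether to stratify depends on how traffic source relates to the variant.
Traffic source is set before the variant has any effect — it is not caused by the variant — and it independently drives the outcome. That makes it a confounder, so the causal comparison is within traffic source levels.
Within each level — paid: 41.8% vs 64.3%; organic: 0.9% vs 11.0% — Variant Y is higher every time.

decreases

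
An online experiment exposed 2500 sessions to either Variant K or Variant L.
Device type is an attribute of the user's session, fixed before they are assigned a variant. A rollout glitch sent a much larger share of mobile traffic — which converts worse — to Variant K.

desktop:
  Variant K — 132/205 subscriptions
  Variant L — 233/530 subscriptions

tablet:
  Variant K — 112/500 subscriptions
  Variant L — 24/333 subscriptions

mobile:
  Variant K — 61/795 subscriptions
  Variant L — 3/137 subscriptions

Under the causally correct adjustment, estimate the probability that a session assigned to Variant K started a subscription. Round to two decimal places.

Device type satisfies the back-door criterion: it is not a descendant of the variant, and it blocks the spurious path from variant to outcome. Adjusting for it (i.e., using the within-device type rates) gives the causal effect.
Standardising Variant K to the population device type mix: 0.294·132/205 + 0.333·112/500 + 0.373·61/795 = 0.293.

0.29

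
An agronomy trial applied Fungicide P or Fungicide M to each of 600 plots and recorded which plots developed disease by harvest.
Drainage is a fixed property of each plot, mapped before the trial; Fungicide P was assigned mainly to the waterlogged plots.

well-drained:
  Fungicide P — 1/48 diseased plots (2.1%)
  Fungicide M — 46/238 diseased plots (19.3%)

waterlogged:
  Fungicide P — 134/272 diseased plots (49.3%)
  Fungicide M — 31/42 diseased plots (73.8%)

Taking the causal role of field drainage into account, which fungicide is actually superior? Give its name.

Within every field drainage level Fungicide P has the lower rate, yet pooled Fungicide M does — Simpson's reversal.
Nothing the fungicide does changes field drainage; the imbalance is an allocation artefact. With field drainage also predicting the outcome, the pooled figure is confounded, and the within-stratum comparison is the causal one.
Within each level — well-drained: 2.1% vs 19.3%; waterlogged: 49.3% vs 73.8% — Fungicide P is lower every time.

Fungicide P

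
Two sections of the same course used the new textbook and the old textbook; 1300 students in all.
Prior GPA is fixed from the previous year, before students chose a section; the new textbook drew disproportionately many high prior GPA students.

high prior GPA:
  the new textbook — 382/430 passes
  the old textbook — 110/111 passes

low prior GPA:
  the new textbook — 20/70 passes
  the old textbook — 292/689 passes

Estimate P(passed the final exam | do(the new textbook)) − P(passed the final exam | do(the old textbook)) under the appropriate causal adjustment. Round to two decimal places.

-0.12

Here prior GPA band is a common cause — it drives both which teaching method a case falls under and the outcome. The crude comparison mixes populations; the stratum-specific rates are the causally relevant ones.
Adjusting over the population distribution of prior GPA band: 0.416·(0.888−0.991) + 0.584·(0.286−0.424) = -0.123.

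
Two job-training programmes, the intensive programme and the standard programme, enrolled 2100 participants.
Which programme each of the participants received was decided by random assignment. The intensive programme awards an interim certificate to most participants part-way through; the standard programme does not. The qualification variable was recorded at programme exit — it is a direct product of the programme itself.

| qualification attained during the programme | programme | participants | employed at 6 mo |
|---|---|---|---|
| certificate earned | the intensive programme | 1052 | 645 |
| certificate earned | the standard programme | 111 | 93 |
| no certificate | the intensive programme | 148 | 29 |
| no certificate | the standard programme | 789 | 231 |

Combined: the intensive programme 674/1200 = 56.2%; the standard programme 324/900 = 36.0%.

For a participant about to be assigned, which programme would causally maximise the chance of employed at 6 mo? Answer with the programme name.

the intensive programme

Qualification attained during the programme is downstream of the programme. One should not condition on a consequence of treatment, so the overall rates are the right comparison.
Pooled: the intensive programme 56.2% vs the standard programme 36.0%; the intensive programme is higher overall.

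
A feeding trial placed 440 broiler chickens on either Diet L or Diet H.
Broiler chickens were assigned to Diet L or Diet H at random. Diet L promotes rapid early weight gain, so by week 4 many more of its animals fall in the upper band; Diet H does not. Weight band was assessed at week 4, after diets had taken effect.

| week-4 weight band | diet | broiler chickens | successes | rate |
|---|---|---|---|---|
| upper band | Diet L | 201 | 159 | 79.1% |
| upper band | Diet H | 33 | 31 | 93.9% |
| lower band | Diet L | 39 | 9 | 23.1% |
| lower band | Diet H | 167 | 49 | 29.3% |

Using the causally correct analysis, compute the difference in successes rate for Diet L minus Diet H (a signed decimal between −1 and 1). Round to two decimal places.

+0.30

Within every week-4 weight band level Diet H has the higher rate, yet pooled Diet L does — Simpson's reversal.
The distribution of week-4 weight band is itself part of what the diet does — it is an intermediate outcome. Holding it fixed would remove that part of the effect; the total effect is the pooled difference.
The causal difference is the pooled difference: 0.700 − 0.400 = +0.300.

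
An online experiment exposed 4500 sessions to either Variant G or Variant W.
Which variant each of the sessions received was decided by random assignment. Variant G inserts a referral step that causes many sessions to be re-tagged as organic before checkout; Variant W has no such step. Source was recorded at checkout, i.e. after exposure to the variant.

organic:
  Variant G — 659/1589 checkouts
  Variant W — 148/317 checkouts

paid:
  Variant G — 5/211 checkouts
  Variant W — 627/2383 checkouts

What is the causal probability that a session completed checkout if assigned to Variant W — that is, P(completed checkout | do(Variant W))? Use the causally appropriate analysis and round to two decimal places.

The distribution of traffic source is itself part of what the variant does — it is an intermediate outcome. Holding it fixed would remove that part of the effect; the total effect is the pooled difference.
So P(outcome | do(Variant W)) is just the pooled rate for Variant W: 775/2700 = 0.287.

0.29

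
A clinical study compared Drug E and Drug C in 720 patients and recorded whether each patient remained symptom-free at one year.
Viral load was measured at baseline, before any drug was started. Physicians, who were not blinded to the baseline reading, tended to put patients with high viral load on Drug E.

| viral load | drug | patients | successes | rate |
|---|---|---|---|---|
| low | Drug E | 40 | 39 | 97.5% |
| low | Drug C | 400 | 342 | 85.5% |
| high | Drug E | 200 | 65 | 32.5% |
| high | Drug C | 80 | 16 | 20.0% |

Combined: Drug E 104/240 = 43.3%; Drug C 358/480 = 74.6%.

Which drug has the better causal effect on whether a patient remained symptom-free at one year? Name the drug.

Drug E

Viral load differs across drugs for reasons unrelated to any effect of the drug itself, and it separately predicts the outcome — a classic confounder. We must compare within viral load levels.
Within each level — low: 97.5% vs 85.5%; high: 32.5% vs 20.0% — Drug E is higher every time.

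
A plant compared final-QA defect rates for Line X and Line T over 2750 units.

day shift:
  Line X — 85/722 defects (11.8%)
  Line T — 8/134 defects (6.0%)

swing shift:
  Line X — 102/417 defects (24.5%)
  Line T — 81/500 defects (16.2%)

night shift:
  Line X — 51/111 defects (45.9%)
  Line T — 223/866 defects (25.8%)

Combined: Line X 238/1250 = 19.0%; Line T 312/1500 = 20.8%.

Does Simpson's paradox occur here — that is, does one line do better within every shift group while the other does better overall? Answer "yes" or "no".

Within each shift level (day shift 11.8% vs 6.0%; swing shift 24.5% vs 16.2%; night shift 45.9% vs 25.8%), Line T has the lower rate every time. Pooled: 19.0% vs 20.8% — Line X has the lower rate overall. The two comparisons disagree.

yes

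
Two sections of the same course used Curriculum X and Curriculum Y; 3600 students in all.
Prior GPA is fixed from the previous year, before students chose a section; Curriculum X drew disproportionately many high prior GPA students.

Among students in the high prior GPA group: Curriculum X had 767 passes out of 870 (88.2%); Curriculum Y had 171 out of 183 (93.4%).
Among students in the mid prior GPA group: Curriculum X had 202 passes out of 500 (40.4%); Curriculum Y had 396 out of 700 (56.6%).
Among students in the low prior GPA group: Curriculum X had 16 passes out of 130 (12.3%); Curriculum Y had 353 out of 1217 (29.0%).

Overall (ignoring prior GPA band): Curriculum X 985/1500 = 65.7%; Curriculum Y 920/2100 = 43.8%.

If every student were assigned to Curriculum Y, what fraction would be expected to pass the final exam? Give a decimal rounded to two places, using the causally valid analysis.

0.57

Curriculum Y is higher inside every prior GPA band stratum but Curriculum X is higher in aggregate. Whether to stratify depends on how prior GPA band relates to the teaching method.
Here prior GPA band is a common cause — it drives both which teaching method a case falls under and the outcome. The crude comparison mixes populations; the stratum-specific rates are the causally relevant ones.
Standardising Curriculum Y to the population prior GPA band mix: 0.292·171/183 + 0.333·396/700 + 0.374·353/1217 = 0.570.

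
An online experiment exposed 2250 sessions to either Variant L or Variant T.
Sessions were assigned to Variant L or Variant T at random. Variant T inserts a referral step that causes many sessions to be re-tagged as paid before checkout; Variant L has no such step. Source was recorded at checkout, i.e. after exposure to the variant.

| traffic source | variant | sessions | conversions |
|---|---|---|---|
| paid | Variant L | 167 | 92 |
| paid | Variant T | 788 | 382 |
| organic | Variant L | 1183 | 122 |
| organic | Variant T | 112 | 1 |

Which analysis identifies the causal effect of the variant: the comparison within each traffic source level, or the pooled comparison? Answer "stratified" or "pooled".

pooled

Traffic source is recorded after the variant and is itself shifted by it — it sits on the causal path from variant to outcome. Conditioning on a mediator would strip out part of the effect we want; the pooled comparison gives the total causal effect.
Pooled: Variant L 15.9% vs Variant T 42.6%; Variant T is higher overall.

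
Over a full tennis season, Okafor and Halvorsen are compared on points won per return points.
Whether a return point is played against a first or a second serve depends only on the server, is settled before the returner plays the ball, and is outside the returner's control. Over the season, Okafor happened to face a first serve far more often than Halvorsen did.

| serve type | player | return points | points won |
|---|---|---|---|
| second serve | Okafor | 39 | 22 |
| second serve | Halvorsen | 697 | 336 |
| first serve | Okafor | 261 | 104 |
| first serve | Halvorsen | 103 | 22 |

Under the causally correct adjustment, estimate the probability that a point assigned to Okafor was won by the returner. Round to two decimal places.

Within every serve type level Okafor has the higher rate, yet pooled Halvorsen does — Simpson's reversal.
Serve type satisfies the back-door criterion: it is not a descendant of the player, and it blocks the spurious path from player to outcome. Adjusting for it (i.e., using the within-serve type rates) gives the causal effect.
Standardising Okafor to the population serve type mix: 0.669·22/39 + 0.331·104/261 = 0.509.

0.51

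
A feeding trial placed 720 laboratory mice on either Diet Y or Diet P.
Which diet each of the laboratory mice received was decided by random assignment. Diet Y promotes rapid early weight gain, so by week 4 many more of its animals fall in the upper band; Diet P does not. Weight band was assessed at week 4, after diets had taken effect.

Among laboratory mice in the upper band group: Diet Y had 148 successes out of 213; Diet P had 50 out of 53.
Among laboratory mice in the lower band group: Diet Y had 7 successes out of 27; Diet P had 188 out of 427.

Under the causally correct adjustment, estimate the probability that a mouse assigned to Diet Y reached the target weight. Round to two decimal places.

0.65

Within every week-4 weight band level Diet P has the higher rate, yet pooled Diet Y does — Simpson's reversal.
The distribution of week-4 weight band is itself part of what the diet does — it is an intermediate outcome. Holding it fixed would remove that part of the effect; the total effect is the pooled difference.
So P(outcome | do(Diet Y)) is just the pooled rate for Diet Y: 155/240 = 0.646.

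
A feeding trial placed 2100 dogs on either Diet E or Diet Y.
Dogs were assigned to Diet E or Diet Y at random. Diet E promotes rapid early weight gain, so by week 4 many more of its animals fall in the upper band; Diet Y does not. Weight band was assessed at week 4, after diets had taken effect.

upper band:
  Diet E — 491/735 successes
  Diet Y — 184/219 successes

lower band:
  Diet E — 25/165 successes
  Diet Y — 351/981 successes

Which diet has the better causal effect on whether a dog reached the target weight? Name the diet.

Diet E

Because the diet influences week-4 weight band, week-4 weight band is a post-treatment mediator, not a confounder. Stratifying on it would bias the estimate; the causal effect is the crude pooled difference.
Pooled: Diet E 57.3% vs Diet Y 44.6%; Diet E is higher overall.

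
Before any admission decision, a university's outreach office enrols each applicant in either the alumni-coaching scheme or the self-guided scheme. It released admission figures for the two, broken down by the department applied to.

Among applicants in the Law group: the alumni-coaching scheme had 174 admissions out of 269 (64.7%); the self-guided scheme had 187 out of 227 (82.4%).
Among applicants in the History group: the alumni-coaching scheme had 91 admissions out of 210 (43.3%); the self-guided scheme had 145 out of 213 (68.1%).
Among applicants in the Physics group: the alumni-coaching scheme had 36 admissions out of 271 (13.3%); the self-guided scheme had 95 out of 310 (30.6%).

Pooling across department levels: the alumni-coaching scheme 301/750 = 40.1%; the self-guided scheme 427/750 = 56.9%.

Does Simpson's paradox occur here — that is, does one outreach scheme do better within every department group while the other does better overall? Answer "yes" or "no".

Within each department level (Law 64.7% vs 82.4%; History 43.3% vs 68.1%; Physics 13.3% vs 30.6%), the self-guided scheme has the higher rate every time. Pooled: 40.1% vs 56.9% — the self-guided scheme has the higher rate overall. They agree.

no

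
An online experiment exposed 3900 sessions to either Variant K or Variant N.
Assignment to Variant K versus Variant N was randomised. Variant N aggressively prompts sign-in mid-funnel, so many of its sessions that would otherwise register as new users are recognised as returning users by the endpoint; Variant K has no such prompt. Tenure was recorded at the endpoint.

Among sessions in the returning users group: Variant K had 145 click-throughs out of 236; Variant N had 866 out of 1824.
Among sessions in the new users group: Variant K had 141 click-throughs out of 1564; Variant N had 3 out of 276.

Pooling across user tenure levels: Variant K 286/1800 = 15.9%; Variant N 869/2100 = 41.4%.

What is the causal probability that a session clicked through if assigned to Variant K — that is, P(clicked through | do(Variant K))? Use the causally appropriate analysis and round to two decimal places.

User tenure here is a post-treatment variable shaped by the variant; conditioning on it would introduce bias rather than remove it. The overall comparison is the causal one.
So P(outcome | do(Variant K)) is just the pooled rate for Variant K: 286/1800 = 0.159.

0.16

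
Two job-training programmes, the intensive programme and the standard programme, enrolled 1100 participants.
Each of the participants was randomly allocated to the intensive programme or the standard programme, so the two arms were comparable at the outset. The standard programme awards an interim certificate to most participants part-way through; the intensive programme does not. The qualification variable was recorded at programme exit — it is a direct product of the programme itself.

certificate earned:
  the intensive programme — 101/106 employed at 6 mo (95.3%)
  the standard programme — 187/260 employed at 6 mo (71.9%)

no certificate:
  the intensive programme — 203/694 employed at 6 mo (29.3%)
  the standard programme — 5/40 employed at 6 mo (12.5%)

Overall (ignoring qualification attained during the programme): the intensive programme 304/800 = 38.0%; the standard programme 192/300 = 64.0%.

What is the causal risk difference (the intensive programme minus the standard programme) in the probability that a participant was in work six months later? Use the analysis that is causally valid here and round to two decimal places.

Within every qualification attained during the programme level the intensive programme has the higher rate, yet pooled the standard programme does — Simpson's reversal.
Qualification attained during the programme is downstream of the programme. One should not condition on a consequence of treatment, so the overall rates are the right comparison.
The causal difference is the pooled difference: 0.380 − 0.640 = -0.260.

-0.26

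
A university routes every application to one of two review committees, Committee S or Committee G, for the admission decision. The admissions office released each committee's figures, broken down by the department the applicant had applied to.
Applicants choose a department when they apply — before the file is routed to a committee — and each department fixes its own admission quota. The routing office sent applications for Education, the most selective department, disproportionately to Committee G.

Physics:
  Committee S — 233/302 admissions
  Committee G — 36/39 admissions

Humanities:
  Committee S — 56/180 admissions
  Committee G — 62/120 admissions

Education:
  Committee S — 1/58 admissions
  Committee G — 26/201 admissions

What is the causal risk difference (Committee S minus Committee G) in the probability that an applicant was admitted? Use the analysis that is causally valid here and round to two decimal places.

-0.16

The stratified and pooled comparisons disagree (Committee G wins within each department; Committee S wins overall), so the answer turns on the causal role of department.
Department differs across review committees for reasons unrelated to any effect of the review committee itself, and it separately predicts the outcome — a classic confounder. We must compare within department levels.
Adjusting over the population distribution of department: 0.379·(0.772−0.923) + 0.333·(0.311−0.517) + 0.288·(0.017−0.129) = -0.158.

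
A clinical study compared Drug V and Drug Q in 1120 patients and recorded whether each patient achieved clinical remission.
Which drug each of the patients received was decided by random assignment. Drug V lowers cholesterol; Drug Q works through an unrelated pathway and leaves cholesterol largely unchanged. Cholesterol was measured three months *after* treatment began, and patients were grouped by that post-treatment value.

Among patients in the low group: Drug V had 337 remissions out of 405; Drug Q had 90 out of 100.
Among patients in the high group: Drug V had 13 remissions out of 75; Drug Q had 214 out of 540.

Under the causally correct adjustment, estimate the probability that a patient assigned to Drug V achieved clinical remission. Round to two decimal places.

0.73

Cholesterol is downstream of the drug. One should not condition on a consequence of treatment, so the overall rates are the right comparison.
So P(outcome | do(Drug V)) is just the pooled rate for Drug V: 350/480 = 0.729.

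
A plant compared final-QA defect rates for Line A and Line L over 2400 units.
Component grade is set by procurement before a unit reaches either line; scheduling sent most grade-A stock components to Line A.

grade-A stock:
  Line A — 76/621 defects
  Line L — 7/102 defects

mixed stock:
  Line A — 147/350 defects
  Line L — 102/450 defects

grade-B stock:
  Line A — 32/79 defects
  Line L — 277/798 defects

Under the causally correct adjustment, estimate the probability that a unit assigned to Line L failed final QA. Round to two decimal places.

0.22

Line L is lower inside every component grade stratum but Line A is lower in aggregate. Whether to stratify depends on how component grade relates to the line.
Here component grade is a common cause — it drives both which line a case falls under and the outcome. The crude comparison mixes populations; the stratum-specific rates are the causally relevant ones.
Standardising Line L to the population component grade mix: 0.301·7/102 + 0.333·102/450 + 0.365·277/798 = 0.223.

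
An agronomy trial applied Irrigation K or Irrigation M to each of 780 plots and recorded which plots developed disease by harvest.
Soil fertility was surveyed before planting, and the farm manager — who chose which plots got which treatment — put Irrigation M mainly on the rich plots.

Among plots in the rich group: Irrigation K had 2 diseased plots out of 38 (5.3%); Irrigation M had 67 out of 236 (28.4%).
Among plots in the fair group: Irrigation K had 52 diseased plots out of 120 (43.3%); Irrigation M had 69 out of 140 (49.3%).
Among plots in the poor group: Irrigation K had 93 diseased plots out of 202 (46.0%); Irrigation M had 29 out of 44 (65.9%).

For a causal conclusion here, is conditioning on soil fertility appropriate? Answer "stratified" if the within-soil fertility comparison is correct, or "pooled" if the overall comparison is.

stratified

The stratified and pooled comparisons disagree (Irrigation K wins within each soil fertility; Irrigation M wins overall), so the answer turns on the causal role of soil fertility.
Since soil fertility is a pre-existing factor (not a product of the irrigation) and it affects the outcome on its own, it is a confounder. The stratified rates, not the pooled rate, identify the causal effect.
Within each level — rich: 5.3% vs 28.4%; fair: 43.3% vs 49.3%; poor: 46.0% vs 65.9% — Irrigation K is lower every time.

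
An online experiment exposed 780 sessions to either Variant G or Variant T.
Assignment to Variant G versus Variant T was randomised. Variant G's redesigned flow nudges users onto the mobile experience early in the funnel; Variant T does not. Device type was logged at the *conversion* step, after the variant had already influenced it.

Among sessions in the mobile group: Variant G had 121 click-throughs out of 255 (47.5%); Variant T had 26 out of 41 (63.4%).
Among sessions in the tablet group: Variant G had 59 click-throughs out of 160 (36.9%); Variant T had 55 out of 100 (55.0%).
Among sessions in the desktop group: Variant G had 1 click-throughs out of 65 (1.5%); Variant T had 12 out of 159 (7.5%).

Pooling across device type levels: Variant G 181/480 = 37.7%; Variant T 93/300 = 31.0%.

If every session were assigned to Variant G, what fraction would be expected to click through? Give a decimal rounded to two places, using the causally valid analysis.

The stratified and pooled comparisons disagree (Variant T wins within each device type; Variant G wins overall), so the answer turns on the causal role of device type.
Device type here is a post-treatment variable shaped by the variant; conditioning on it would introduce bias rather than remove it. The overall comparison is the causal one.
So P(outcome | do(Variant G)) is just the pooled rate for Variant G: 181/480 = 0.377.

0.38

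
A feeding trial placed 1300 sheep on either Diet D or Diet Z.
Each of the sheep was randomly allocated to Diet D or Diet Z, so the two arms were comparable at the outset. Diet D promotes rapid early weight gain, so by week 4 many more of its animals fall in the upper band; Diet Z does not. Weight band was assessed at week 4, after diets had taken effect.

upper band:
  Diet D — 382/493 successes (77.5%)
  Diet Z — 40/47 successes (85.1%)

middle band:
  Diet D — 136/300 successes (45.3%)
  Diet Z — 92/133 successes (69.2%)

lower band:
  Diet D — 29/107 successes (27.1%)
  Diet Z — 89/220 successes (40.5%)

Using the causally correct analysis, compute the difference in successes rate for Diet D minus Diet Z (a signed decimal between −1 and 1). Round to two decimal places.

Because the diet influences week-4 weight band, week-4 weight band is a post-treatment mediator, not a confounder. Stratifying on it would bias the estimate; the causal effect is the crude pooled difference.
The causal difference is the pooled difference: 0.608 − 0.552 = +0.055.

+0.06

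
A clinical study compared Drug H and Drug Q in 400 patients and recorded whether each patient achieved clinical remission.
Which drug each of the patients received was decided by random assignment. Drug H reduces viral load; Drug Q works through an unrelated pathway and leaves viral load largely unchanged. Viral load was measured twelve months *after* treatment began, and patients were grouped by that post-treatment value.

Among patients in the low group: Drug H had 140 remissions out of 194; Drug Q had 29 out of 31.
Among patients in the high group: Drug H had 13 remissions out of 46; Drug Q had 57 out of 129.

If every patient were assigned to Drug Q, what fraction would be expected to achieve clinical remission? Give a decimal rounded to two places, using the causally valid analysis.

Viral load is recorded after the drug and is itself shifted by it — it sits on the causal path from drug to outcome. Conditioning on a mediator would strip out part of the effect we want; the pooled comparison gives the total causal effect.
So P(outcome | do(Drug Q)) is just the pooled rate for Drug Q: 86/160 = 0.537.

0.54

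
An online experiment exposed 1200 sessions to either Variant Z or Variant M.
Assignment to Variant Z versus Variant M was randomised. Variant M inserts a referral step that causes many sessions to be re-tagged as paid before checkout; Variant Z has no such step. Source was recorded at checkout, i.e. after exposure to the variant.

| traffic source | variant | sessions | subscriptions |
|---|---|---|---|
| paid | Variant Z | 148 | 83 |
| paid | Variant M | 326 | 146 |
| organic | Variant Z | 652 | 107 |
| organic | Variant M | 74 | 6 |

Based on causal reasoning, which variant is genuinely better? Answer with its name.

The distribution of traffic source is itself part of what the variant does — it is an intermediate outcome. Holding it fixed would remove that part of the effect; the total effect is the pooled difference.
Pooled: Variant Z 23.8% vs Variant M 38.0%; Variant M is higher overall.

Variant M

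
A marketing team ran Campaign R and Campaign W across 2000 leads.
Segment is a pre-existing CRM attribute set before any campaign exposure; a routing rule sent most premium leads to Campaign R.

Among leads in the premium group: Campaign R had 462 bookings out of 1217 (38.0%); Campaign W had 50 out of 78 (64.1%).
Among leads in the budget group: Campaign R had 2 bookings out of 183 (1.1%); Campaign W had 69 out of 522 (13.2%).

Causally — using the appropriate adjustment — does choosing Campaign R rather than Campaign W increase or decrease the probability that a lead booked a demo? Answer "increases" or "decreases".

decreases

The stratified and pooled comparisons disagree (Campaign W wins within each customer segment; Campaign R wins overall), so the answer turns on the causal role of customer segment.
Customer segment is set before the campaign has any effect — it is not caused by the campaign — and it independently drives the outcome. That makes it a confounder, so the causal comparison is within customer segment levels.
Within each level — premium: 38.0% vs 64.1%; budget: 1.1% vs 13.2% — Campaign W is higher every time.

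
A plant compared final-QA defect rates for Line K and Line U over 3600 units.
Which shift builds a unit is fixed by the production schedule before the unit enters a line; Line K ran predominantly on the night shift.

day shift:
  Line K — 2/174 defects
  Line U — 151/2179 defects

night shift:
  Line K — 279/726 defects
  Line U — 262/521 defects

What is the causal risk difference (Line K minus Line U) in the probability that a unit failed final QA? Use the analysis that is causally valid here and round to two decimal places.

Shift is set before the line has any effect — it is not caused by the line — and it independently drives the outcome. That makes it a confounder, so the causal comparison is within shift levels.
Adjusting over the population distribution of shift: 0.654·(0.011−0.069) + 0.346·(0.384−0.503) = -0.079.

-0.08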